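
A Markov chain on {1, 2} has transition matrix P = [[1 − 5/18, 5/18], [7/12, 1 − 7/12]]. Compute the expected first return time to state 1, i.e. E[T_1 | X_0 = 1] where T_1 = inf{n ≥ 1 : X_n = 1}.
E[T_1 | X_0 = 1] = 1/π_1 = 31/21

For an irreducible recurrent Markov chain with stationary distribution π, E[T_i | X_0 = i] = 1/π_i (Kac's formula). Here π_1 = (7/12)/(5/18 + 7/12) = (7/12)/(31/36) = 21/31, so E[T_1 | X_0 = 1] = 1/π_1 = (5/18 + 7/12)/(7/12) = (31/36)/(7/12) = 31/21.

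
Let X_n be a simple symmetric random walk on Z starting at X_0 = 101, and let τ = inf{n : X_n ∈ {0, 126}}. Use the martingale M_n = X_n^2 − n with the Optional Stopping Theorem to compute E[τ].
E[τ] = 2525

M_n = X_n^2 − n is a martingale (since E[X_{n+1}^2 | F_n] = X_n^2 + 1). By OST (τ has finite mean in a bounded region), E[M_τ] = E[M_0] = X_0^2 − 0 = 101^2 = 10201. Also E[M_τ] = E[X_τ^2] − E[τ]. The walk exits at 0 or 126, with P(hit 126 first) = 101/126, so E[X_τ^2] = 126^2 · 101/126 + 0 = 12726. Thus E[τ] = E[X_τ^2] − E[M_τ] = 12726 − 10201 = 2525 = 101(126 − 101) = 2525.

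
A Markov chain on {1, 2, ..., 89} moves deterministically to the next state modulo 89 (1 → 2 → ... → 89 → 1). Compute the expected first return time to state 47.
E[T_47 | X_0 = 47] = 89

The chain cycles deterministically, so starting at state 47 it returns in exactly 89 steps. Equivalently, the stationary distribution is uniform π_j = 1/89 for every state j, so by Kac's formula E[T_47] = 1/π_47 = 89.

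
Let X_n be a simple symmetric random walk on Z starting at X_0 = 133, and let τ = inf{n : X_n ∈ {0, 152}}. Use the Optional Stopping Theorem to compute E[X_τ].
E[X_τ] = 133

X_n is a martingale and τ is a bounded-mean stopping time (indeed τ is finite a.s. with bounded expectation since the walk is in a bounded region). By the OST, E[X_τ] = E[X_0] = 133. Equivalently: E[X_τ] = 152 · P(hit 152 first) + 0 · P(hit 0 first) = 152 · (133/152) = 133.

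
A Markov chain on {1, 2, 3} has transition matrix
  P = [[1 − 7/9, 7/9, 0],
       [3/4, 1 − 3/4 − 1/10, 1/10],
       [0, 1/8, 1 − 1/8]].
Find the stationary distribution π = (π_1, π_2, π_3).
π = (15/43, 140/387, 112/387)

This is a birth-death chain on three states, which satisfies detailed balance: π_1 · P_{12} = π_2 · P_{21} and π_2 · P_{23} = π_3 · P_{32}.
From π_1 · 7/9 = π_2 · 3/4: π_2/π_1 = (7/9)/(3/4) = 28/27.
From π_2 · 1/10 = π_3 · 1/8: π_3/π_2 = (1/10)/(1/8) = 4/5.
Take π_1 proportional to 1; then unnormalized π = (1, 28/27, 112/135). Normalize by dividing by the sum 43/15:
  π = (15/43, 140/387, 112/387).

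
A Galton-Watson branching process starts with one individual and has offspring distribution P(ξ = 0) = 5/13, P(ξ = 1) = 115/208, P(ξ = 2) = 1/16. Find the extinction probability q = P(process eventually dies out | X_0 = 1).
q = 1

Mean offspring μ = 0·5/13 + 1·115/208 + 2·1/16 = 141/208 ≤ 1. For μ ≤ 1 with offspring not concentrated at 1, the Galton-Watson process goes extinct almost surely, so q = 1.
(Algebraic check: The pgf is f(s) = 5/13 + 115/208·s + 1/16·s². The extinction probability q is the smallest fixed point of f in [0, 1]. Setting s = f(s):
  1/16·s² + (115/208 − 1)·s + 5/13 = 0
  1/16·s² − (5/13 + 1/16)·s + 5/13 = 0
which factors as (s − 1)·(1/16·s − 5/13) = 0, giving roots s = 1 and s = (5/13)/(1/16) = 80/13. Since 80/13 ≥ 1, the smallest root in [0, 1] is s = 1.)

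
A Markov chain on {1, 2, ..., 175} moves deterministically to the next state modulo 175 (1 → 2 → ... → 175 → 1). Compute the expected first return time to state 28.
E[T_28 | X_0 = 28] = 175

The chain cycles deterministically, so starting at state 28 it returns in exactly 175 steps. Equivalently, the stationary distribution is uniform π_j = 1/175 for every state j, so by Kac's formula E[T_28] = 1/π_28 = 175.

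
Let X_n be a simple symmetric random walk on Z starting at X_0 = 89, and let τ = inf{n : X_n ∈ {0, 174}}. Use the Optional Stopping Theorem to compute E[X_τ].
E[X_τ] = 89

X_n is a martingale and τ is a bounded-mean stopping time (indeed τ is finite a.s. with bounded expectation since the walk is in a bounded region). By the OST, E[X_τ] = E[X_0] = 89. Equivalently: E[X_τ] = 174 · P(hit 174 first) + 0 · P(hit 0 first) = 174 · (89/174) = 89.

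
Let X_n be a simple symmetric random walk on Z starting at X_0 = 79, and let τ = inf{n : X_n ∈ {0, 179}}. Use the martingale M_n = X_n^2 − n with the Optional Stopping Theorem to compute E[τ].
E[τ] = 7900

M_n = X_n^2 − n is a martingale (since E[X_{n+1}^2 | F_n] = X_n^2 + 1). By OST (τ has finite mean in a bounded region), E[M_τ] = E[M_0] = X_0^2 − 0 = 79^2 = 6241. Also E[M_τ] = E[X_τ^2] − E[τ]. The walk exits at 0 or 179, with P(hit 179 first) = 79/179, so E[X_τ^2] = 179^2 · 79/179 + 0 = 14141. Thus E[τ] = E[X_τ^2] − E[M_τ] = 14141 − 6241 = 7900 = 79(179 − 79) = 7900.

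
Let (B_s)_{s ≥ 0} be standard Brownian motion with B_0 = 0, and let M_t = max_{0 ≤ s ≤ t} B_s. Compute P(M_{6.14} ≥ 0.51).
P(M_{6.14} ≥ 0.51) = 2·P(B_{6.14} ≥ 0.51) = 2(1 − Φ(0.51/√6.14)) ≈ 0.8369

By the reflection principle for Brownian motion, P(M_t ≥ a) = 2 · P(B_t ≥ a) for a ≥ 0. Since B_t ~ N(0, t), P(B_t ≥ 0.51) = 1 − Φ(0.51/√t) = 1 − Φ(0.51/√6.14) = 1 − Φ(0.2058). So
  P(M_{6.14} ≥ 0.51) = 2(1 − Φ(0.2058)) ≈ 0.8369.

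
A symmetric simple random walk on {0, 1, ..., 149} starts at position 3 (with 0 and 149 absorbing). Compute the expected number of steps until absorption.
E[τ | X_0 = 3] = 438

Let v_k = E[τ | X_0 = k]. Boundary: v_0 = v_149 = 0. Recurrence: v_k = 1 + (v_{k-1} + v_{k+1})/2 for 1 ≤ k ≤ 148. The particular solution to v_k − (v_{k-1} + v_{k+1})/2 = 1 is v_k = −k^2. Adding homogeneous solution A + B k and matching boundaries gives v_k = k (149 − k). Substituting k = 3: v_3 = 3 · 146 = 438.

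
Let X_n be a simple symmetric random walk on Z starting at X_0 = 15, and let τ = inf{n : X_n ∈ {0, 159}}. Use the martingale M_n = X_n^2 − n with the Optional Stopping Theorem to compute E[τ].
E[τ] = 2160

M_n = X_n^2 − n is a martingale (since E[X_{n+1}^2 | F_n] = X_n^2 + 1). By OST (τ has finite mean in a bounded region), E[M_τ] = E[M_0] = X_0^2 − 0 = 15^2 = 225. Also E[M_τ] = E[X_τ^2] − E[τ]. The walk exits at 0 or 159, with P(hit 159 first) = 15/159, so E[X_τ^2] = 159^2 · 15/159 + 0 = 2385. Thus E[τ] = E[X_τ^2] − E[M_τ] = 2385 − 225 = 2160 = 15(159 − 15) = 2160.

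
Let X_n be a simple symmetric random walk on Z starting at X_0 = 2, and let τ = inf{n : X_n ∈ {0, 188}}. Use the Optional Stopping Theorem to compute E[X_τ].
E[X_τ] = 2

X_n is a martingale and τ is a bounded-mean stopping time (indeed τ is finite a.s. with bounded expectation since the walk is in a bounded region). By the OST, E[X_τ] = E[X_0] = 2. Equivalently: E[X_τ] = 188 · P(hit 188 first) + 0 · P(hit 0 first) = 188 · (2/188) = 2.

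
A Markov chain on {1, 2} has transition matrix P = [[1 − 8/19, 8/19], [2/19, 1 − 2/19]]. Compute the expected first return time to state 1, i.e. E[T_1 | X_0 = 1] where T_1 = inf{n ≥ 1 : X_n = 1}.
E[T_1 | X_0 = 1] = 1/π_1 = 5

For an irreducible recurrent Markov chain with stationary distribution π, E[T_i | X_0 = i] = 1/π_i (Kac's formula). Here π_1 = (2/19)/(8/19 + 2/19) = (2/19)/(10/19) = 1/5, so E[T_1 | X_0 = 1] = 1/π_1 = (8/19 + 2/19)/(2/19) = (10/19)/(2/19) = 5.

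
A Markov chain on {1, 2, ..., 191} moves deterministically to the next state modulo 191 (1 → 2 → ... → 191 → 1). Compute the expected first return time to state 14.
E[T_14 | X_0 = 14] = 191

The chain cycles deterministically, so starting at state 14 it returns in exactly 191 steps. Equivalently, the stationary distribution is uniform π_j = 1/191 for every state j, so by Kac's formula E[T_14] = 1/π_14 = 191.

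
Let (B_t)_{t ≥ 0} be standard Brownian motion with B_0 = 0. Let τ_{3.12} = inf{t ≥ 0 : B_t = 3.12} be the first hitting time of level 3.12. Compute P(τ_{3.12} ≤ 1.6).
P(τ_{3.12} ≤ 1.6) = 2(1 − Φ(3.12/√1.6)) = 2(1 − Φ(2.4666)) ≈ 0.0136

By the reflection principle for standard BM, P(τ_b ≤ t) = 2 · P(B_t ≥ b). Since B_t ~ N(0, t), P(B_t ≥ 3.12) = 1 − Φ(3.12/√t) = 1 − Φ(3.12/√1.6) = 1 − Φ(2.4666) ≈ 0.00682. Doubling: P(τ_{3.12} ≤ 1.6) ≈ 2 · 0.00682 = 0.01364 ≈ 0.0136.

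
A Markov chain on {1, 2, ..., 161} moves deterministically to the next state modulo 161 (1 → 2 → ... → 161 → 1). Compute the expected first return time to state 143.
E[T_143 | X_0 = 143] = 161

The chain cycles deterministically, so starting at state 143 it returns in exactly 161 steps. Equivalently, the stationary distribution is uniform π_j = 1/161 for every state j, so by Kac's formula E[T_143] = 1/π_143 = 161.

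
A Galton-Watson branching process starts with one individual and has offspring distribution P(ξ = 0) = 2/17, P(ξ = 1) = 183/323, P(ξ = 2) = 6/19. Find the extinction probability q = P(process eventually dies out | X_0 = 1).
q = 19/51

The pgf is f(s) = 2/17 + 183/323·s + 6/19·s². The extinction probability q is the smallest fixed point of f in [0, 1]. Setting s = f(s):
  6/19·s² + (183/323 − 1)·s + 2/17 = 0
  6/19·s² − (2/17 + 6/19)·s + 2/17 = 0
which factors as (s − 1)·(6/19·s − 2/17) = 0, giving roots s = 1 and s = (2/17)/(6/19) = 19/51.
Mean offspring μ = 183/323 + 2·6/19 = 387/323 > 1 (supercritical), so q < 1. The extinction probability is the smaller root: q = (2/17)/(6/19) = 19/51.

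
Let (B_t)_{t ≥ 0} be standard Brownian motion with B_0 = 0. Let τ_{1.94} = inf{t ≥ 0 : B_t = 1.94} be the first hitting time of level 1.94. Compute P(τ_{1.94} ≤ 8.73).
P(τ_{1.94} ≤ 8.73) = 2(1 − Φ(1.94/√8.73)) = 2(1 − Φ(0.6566)) ≈ 0.5114

By the reflection principle for standard BM, P(τ_b ≤ t) = 2 · P(B_t ≥ b). Since B_t ~ N(0, t), P(B_t ≥ 1.94) = 1 − Φ(1.94/√t) = 1 − Φ(1.94/√8.73) = 1 − Φ(0.6566) ≈ 0.25572. Doubling: P(τ_{1.94} ≤ 8.73) ≈ 2 · 0.25572 = 0.51144 ≈ 0.5114.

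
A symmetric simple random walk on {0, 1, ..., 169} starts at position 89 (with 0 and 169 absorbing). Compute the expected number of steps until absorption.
E[τ | X_0 = 89] = 7120

Let v_k = E[τ | X_0 = k]. Boundary: v_0 = v_169 = 0. Recurrence: v_k = 1 + (v_{k-1} + v_{k+1})/2 for 1 ≤ k ≤ 168. The particular solution to v_k − (v_{k-1} + v_{k+1})/2 = 1 is v_k = −k^2. Adding homogeneous solution A + B k and matching boundaries gives v_k = k (169 − k). Substituting k = 89: v_89 = 89 · 80 = 7120.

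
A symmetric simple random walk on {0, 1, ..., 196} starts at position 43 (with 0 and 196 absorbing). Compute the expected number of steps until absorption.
E[τ | X_0 = 43] = 6579

Let v_k = E[τ | X_0 = k]. Boundary: v_0 = v_196 = 0. Recurrence: v_k = 1 + (v_{k-1} + v_{k+1})/2 for 1 ≤ k ≤ 195. The particular solution to v_k − (v_{k-1} + v_{k+1})/2 = 1 is v_k = −k^2. Adding homogeneous solution A + B k and matching boundaries gives v_k = k (196 − k). Substituting k = 43: v_43 = 43 · 153 = 6579.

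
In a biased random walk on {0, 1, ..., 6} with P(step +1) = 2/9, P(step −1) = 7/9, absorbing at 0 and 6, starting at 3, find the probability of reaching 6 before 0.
P(hit 6 before 0) = (1 − (7/2)^3) / (1 − (7/2)^6) = 8/351

Let u_k denote P(reach 6 before 0 | start at k). Boundary: u_0 = 0, u_6 = 1. Recurrence: u_k = 2/9·u_{k+1} + 7/9·u_{k-1} for 1 ≤ k ≤ 5. Try u_k = A + B·r^k with r = q/p = (7/9)/(2/9) = 7/2. Substitution satisfies the recurrence; boundary conditions give:
  u_k = (1 − r^k) / (1 − r^N) = (1 − (7/2)^3) / (1 − (7/2)^6) = 8/351.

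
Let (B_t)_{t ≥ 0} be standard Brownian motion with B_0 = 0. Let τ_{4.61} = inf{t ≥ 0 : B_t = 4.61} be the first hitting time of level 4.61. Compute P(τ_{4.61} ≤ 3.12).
P(τ_{4.61} ≤ 3.12) = 2(1 − Φ(4.61/√3.12)) = 2(1 − Φ(2.6099)) ≈ 0.0091

By the reflection principle for standard BM, P(τ_b ≤ t) = 2 · P(B_t ≥ b). Since B_t ~ N(0, t), P(B_t ≥ 4.61) = 1 − Φ(4.61/√t) = 1 − Φ(4.61/√3.12) = 1 − Φ(2.6099) ≈ 0.00453. Doubling: P(τ_{4.61} ≤ 3.12) ≈ 2 · 0.00453 = 0.00906 ≈ 0.0091.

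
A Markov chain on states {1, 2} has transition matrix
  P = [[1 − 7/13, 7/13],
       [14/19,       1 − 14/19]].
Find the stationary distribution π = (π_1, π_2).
π_1 = 26/45, π_2 = 19/45

Solve πP = π with π_1 + π_2 = 1. From πP = π: π_1 · (1 − 7/13) + π_2 · 14/19 = π_1 ⇒ π_2 · 14/19 = π_1 · 7/13 ⇒ π_2/π_1 = (7/13)/(14/19) = 19/26. Together with π_1 + π_2 = 1:
  π_1 = (14/19)/(7/13 + 14/19) = (14/19)/(315/247) = 26/45,
  π_2 = (7/13)/(7/13 + 14/19) = (7/13)/(315/247) = 19/45.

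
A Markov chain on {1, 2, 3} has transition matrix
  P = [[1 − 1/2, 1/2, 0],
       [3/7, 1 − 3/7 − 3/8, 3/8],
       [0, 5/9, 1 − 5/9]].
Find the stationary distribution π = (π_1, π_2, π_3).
π = (240/709, 280/709, 189/709)

This is a birth-death chain on three states, which satisfies detailed balance: π_1 · P_{12} = π_2 · P_{21} and π_2 · P_{23} = π_3 · P_{32}.
From π_1 · 1/2 = π_2 · 3/7: π_2/π_1 = (1/2)/(3/7) = 7/6.
From π_2 · 3/8 = π_3 · 5/9: π_3/π_2 = (3/8)/(5/9) = 27/40.
Take π_1 proportional to 1; then unnormalized π = (1, 7/6, 63/80). Normalize by dividing by the sum 709/240:
  π = (240/709, 280/709, 189/709).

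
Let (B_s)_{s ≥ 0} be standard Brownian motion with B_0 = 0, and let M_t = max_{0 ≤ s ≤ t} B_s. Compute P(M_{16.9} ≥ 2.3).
P(M_{16.9} ≥ 2.3) = 2·P(B_{16.9} ≥ 2.3) = 2(1 − Φ(2.3/√16.9)) ≈ 0.5758

By the reflection principle for Brownian motion, P(M_t ≥ a) = 2 · P(B_t ≥ a) for a ≥ 0. Since B_t ~ N(0, t), P(B_t ≥ 2.3) = 1 − Φ(2.3/√t) = 1 − Φ(2.3/√16.9) = 1 − Φ(0.5595). So
  P(M_{16.9} ≥ 2.3) = 2(1 − Φ(0.5595)) ≈ 0.5758.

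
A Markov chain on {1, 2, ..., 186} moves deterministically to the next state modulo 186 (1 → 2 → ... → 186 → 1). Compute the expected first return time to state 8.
E[T_8 | X_0 = 8] = 186

The chain cycles deterministically, so starting at state 8 it returns in exactly 186 steps. Equivalently, the stationary distribution is uniform π_j = 1/186 for every state j, so by Kac's formula E[T_8] = 1/π_8 = 186.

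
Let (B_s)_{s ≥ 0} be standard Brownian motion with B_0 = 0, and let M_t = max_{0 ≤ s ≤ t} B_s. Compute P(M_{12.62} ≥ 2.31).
P(M_{12.62} ≥ 2.31) = 2·P(B_{12.62} ≥ 2.31) = 2(1 − Φ(2.31/√12.62)) ≈ 0.5155

By the reflection principle for Brownian motion, P(M_t ≥ a) = 2 · P(B_t ≥ a) for a ≥ 0. Since B_t ~ N(0, t), P(B_t ≥ 2.31) = 1 − Φ(2.31/√t) = 1 − Φ(2.31/√12.62) = 1 − Φ(0.6503). So
  P(M_{12.62} ≥ 2.31) = 2(1 − Φ(0.6503)) ≈ 0.5155.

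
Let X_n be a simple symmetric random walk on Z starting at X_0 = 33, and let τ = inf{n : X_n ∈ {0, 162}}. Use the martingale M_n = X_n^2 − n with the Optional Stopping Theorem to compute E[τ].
E[τ] = 4257

M_n = X_n^2 − n is a martingale (since E[X_{n+1}^2 | F_n] = X_n^2 + 1). By OST (τ has finite mean in a bounded region), E[M_τ] = E[M_0] = X_0^2 − 0 = 33^2 = 1089. Also E[M_τ] = E[X_τ^2] − E[τ]. The walk exits at 0 or 162, with P(hit 162 first) = 33/162, so E[X_τ^2] = 162^2 · 33/162 + 0 = 5346. Thus E[τ] = E[X_τ^2] − E[M_τ] = 5346 − 1089 = 4257 = 33(162 − 33) = 4257.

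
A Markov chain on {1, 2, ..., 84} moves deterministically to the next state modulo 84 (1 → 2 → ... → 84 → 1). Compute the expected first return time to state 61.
E[T_61 | X_0 = 61] = 84

The chain cycles deterministically, so starting at state 61 it returns in exactly 84 steps. Equivalently, the stationary distribution is uniform π_j = 1/84 for every state j, so by Kac's formula E[T_61] = 1/π_61 = 84.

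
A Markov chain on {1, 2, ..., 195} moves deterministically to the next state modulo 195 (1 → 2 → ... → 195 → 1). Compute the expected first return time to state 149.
E[T_149 | X_0 = 149] = 195

The chain cycles deterministically, so starting at state 149 it returns in exactly 195 steps. Equivalently, the stationary distribution is uniform π_j = 1/195 for every state j, so by Kac's formula E[T_149] = 1/π_149 = 195.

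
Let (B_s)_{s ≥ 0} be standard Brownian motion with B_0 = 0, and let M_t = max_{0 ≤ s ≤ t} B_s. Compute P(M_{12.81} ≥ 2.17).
P(M_{12.81} ≥ 2.17) = 2·P(B_{12.81} ≥ 2.17) = 2(1 − Φ(2.17/√12.81)) ≈ 0.5443

By the reflection principle for Brownian motion, P(M_t ≥ a) = 2 · P(B_t ≥ a) for a ≥ 0. Since B_t ~ N(0, t), P(B_t ≥ 2.17) = 1 − Φ(2.17/√t) = 1 − Φ(2.17/√12.81) = 1 − Φ(0.6063). So
  P(M_{12.81} ≥ 2.17) = 2(1 − Φ(0.6063)) ≈ 0.5443.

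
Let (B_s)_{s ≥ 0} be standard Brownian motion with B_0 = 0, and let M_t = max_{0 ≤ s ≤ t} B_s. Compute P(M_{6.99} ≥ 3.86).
P(M_{6.99} ≥ 3.86) = 2·P(B_{6.99} ≥ 3.86) = 2(1 − Φ(3.86/√6.99)) ≈ 0.1443

By the reflection principle for Brownian motion, P(M_t ≥ a) = 2 · P(B_t ≥ a) for a ≥ 0. Since B_t ~ N(0, t), P(B_t ≥ 3.86) = 1 − Φ(3.86/√t) = 1 − Φ(3.86/√6.99) = 1 − Φ(1.4600). So
  P(M_{6.99} ≥ 3.86) = 2(1 − Φ(1.4600)) ≈ 0.1443.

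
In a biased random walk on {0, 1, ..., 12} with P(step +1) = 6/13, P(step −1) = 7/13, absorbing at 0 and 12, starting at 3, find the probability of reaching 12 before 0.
P(hit 12 before 0) = (1 − (7/6)^3) / (1 − (7/6)^12) = 10077696/91846495

Let u_k denote P(reach 12 before 0 | start at k). Boundary: u_0 = 0, u_12 = 1. Recurrence: u_k = 6/13·u_{k+1} + 7/13·u_{k-1} for 1 ≤ k ≤ 11. Try u_k = A + B·r^k with r = q/p = (7/13)/(6/13) = 7/6. Substitution satisfies the recurrence; boundary conditions give:
  u_k = (1 − r^k) / (1 − r^N) = (1 − (7/6)^3) / (1 − (7/6)^12) = 10077696/91846495.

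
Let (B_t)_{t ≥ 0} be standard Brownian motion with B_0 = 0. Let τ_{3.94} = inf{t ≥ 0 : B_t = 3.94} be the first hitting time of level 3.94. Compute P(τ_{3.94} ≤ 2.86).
P(τ_{3.94} ≤ 2.86) = 2(1 − Φ(3.94/√2.86)) = 2(1 − Φ(2.3298)) ≈ 0.0198

By the reflection principle for standard BM, P(τ_b ≤ t) = 2 · P(B_t ≥ b). Since B_t ~ N(0, t), P(B_t ≥ 3.94) = 1 − Φ(3.94/√t) = 1 − Φ(3.94/√2.86) = 1 − Φ(2.3298) ≈ 0.00991. Doubling: P(τ_{3.94} ≤ 2.86) ≈ 2 · 0.00991 = 0.01982 ≈ 0.0198.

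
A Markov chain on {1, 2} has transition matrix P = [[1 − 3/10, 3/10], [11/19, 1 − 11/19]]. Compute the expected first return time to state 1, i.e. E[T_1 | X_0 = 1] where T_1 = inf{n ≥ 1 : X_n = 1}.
E[T_1 | X_0 = 1] = 1/π_1 = 167/110

For an irreducible recurrent Markov chain with stationary distribution π, E[T_i | X_0 = i] = 1/π_i (Kac's formula). Here π_1 = (11/19)/(3/10 + 11/19) = (11/19)/(167/190) = 110/167, so E[T_1 | X_0 = 1] = 1/π_1 = (3/10 + 11/19)/(11/19) = (167/190)/(11/19) = 167/110.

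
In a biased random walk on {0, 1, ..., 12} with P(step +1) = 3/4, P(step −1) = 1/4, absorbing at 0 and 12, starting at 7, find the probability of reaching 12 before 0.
P(hit 12 before 0) = (1 − (1/3)^7) / (1 − (1/3)^12) = 265599/265720

Let u_k denote P(reach 12 before 0 | start at k). Boundary: u_0 = 0, u_12 = 1. Recurrence: u_k = 3/4·u_{k+1} + 1/4·u_{k-1} for 1 ≤ k ≤ 11. Try u_k = A + B·r^k with r = q/p = (1/4)/(3/4) = 1/3. Substitution satisfies the recurrence; boundary conditions give:
  u_k = (1 − r^k) / (1 − r^N) = (1 − (1/3)^7) / (1 − (1/3)^12) = 265599/265720.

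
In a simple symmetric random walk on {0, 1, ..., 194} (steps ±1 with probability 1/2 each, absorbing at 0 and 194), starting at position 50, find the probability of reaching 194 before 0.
P(hit 194 before 0) = 50/194 = 25/97

Let u_k = P(hit 194 before 0 | start at k). Then u_0 = 0, u_194 = 1, and u_k = u_{k-1}/2 + u_{k+1}/2 for 1 ≤ k ≤ 193. This harmonic recurrence is solved by u_k = k/194, giving u_50 = 50/194 = 25/97.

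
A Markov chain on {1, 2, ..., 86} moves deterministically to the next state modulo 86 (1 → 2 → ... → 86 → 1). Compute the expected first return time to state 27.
E[T_27 | X_0 = 27] = 86

The chain cycles deterministically, so starting at state 27 it returns in exactly 86 steps. Equivalently, the stationary distribution is uniform π_j = 1/86 for every state j, so by Kac's formula E[T_27] = 1/π_27 = 86.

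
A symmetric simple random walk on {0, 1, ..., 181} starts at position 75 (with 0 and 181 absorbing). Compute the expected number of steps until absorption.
E[τ | X_0 = 75] = 7950

Let v_k = E[τ | X_0 = k]. Boundary: v_0 = v_181 = 0. Recurrence: v_k = 1 + (v_{k-1} + v_{k+1})/2 for 1 ≤ k ≤ 180. The particular solution to v_k − (v_{k-1} + v_{k+1})/2 = 1 is v_k = −k^2. Adding homogeneous solution A + B k and matching boundaries gives v_k = k (181 − k). Substituting k = 75: v_75 = 75 · 106 = 7950.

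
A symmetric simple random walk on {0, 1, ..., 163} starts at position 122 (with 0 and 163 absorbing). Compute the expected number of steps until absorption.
E[τ | X_0 = 122] = 5002

Let v_k = E[τ | X_0 = k]. Boundary: v_0 = v_163 = 0. Recurrence: v_k = 1 + (v_{k-1} + v_{k+1})/2 for 1 ≤ k ≤ 162. The particular solution to v_k − (v_{k-1} + v_{k+1})/2 = 1 is v_k = −k^2. Adding homogeneous solution A + B k and matching boundaries gives v_k = k (163 − k). Substituting k = 122: v_122 = 122 · 41 = 5002.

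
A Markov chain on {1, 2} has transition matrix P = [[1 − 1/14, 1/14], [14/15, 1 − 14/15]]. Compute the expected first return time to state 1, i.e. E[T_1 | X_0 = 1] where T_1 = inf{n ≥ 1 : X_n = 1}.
E[T_1 | X_0 = 1] = 1/π_1 = 211/196

For an irreducible recurrent Markov chain with stationary distribution π, E[T_i | X_0 = i] = 1/π_i (Kac's formula). Here π_1 = (14/15)/(1/14 + 14/15) = (14/15)/(211/210) = 196/211, so E[T_1 | X_0 = 1] = 1/π_1 = (1/14 + 14/15)/(14/15) = (211/210)/(14/15) = 211/196.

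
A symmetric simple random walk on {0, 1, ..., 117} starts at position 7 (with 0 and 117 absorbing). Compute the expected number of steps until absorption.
E[τ | X_0 = 7] = 770

Let v_k = E[τ | X_0 = k]. Boundary: v_0 = v_117 = 0. Recurrence: v_k = 1 + (v_{k-1} + v_{k+1})/2 for 1 ≤ k ≤ 116. The particular solution to v_k − (v_{k-1} + v_{k+1})/2 = 1 is v_k = −k^2. Adding homogeneous solution A + B k and matching boundaries gives v_k = k (117 − k). Substituting k = 7: v_7 = 7 · 110 = 770.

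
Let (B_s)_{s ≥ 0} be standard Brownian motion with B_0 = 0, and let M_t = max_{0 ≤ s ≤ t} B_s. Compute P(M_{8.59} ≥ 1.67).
P(M_{8.59} ≥ 1.67) = 2·P(B_{8.59} ≥ 1.67) = 2(1 − Φ(1.67/√8.59)) ≈ 0.5688

By the reflection principle for Brownian motion, P(M_t ≥ a) = 2 · P(B_t ≥ a) for a ≥ 0. Since B_t ~ N(0, t), P(B_t ≥ 1.67) = 1 − Φ(1.67/√t) = 1 − Φ(1.67/√8.59) = 1 − Φ(0.5698). So
  P(M_{8.59} ≥ 1.67) = 2(1 − Φ(0.5698)) ≈ 0.5688.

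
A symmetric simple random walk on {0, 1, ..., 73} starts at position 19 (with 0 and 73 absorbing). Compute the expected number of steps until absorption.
E[τ | X_0 = 19] = 1026

Let v_k = E[τ | X_0 = k]. Boundary: v_0 = v_73 = 0. Recurrence: v_k = 1 + (v_{k-1} + v_{k+1})/2 for 1 ≤ k ≤ 72. The particular solution to v_k − (v_{k-1} + v_{k+1})/2 = 1 is v_k = −k^2. Adding homogeneous solution A + B k and matching boundaries gives v_k = k (73 − k). Substituting k = 19: v_19 = 19 · 54 = 1026.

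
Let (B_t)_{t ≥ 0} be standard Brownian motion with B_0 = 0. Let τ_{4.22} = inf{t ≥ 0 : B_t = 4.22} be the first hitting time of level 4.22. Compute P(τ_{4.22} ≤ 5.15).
P(τ_{4.22} ≤ 5.15) = 2(1 − Φ(4.22/√5.15)) = 2(1 − Φ(1.8596)) ≈ 0.0629

By the reflection principle for standard BM, P(τ_b ≤ t) = 2 · P(B_t ≥ b). Since B_t ~ N(0, t), P(B_t ≥ 4.22) = 1 − Φ(4.22/√t) = 1 − Φ(4.22/√5.15) = 1 − Φ(1.8596) ≈ 0.03147. Doubling: P(τ_{4.22} ≤ 5.15) ≈ 2 · 0.03147 = 0.06294 ≈ 0.0629.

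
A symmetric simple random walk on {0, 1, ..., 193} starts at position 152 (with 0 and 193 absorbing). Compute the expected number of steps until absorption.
E[τ | X_0 = 152] = 6232

Let v_k = E[τ | X_0 = k]. Boundary: v_0 = v_193 = 0. Recurrence: v_k = 1 + (v_{k-1} + v_{k+1})/2 for 1 ≤ k ≤ 192. The particular solution to v_k − (v_{k-1} + v_{k+1})/2 = 1 is v_k = −k^2. Adding homogeneous solution A + B k and matching boundaries gives v_k = k (193 − k). Substituting k = 152: v_152 = 152 · 41 = 6232.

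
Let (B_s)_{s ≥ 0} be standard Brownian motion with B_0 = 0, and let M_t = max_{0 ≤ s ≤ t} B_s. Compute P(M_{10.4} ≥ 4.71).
P(M_{10.4} ≥ 4.71) = 2·P(B_{10.4} ≥ 4.71) = 2(1 − Φ(4.71/√10.4)) ≈ 0.1442

By the reflection principle for Brownian motion, P(M_t ≥ a) = 2 · P(B_t ≥ a) for a ≥ 0. Since B_t ~ N(0, t), P(B_t ≥ 4.71) = 1 − Φ(4.71/√t) = 1 − Φ(4.71/√10.4) = 1 − Φ(1.4605). So
  P(M_{10.4} ≥ 4.71) = 2(1 − Φ(1.4605)) ≈ 0.1442.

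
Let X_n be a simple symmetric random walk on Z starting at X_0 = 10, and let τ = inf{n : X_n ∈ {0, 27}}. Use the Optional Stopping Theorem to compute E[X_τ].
E[X_τ] = 10

X_n is a martingale and τ is a bounded-mean stopping time (indeed τ is finite a.s. with bounded expectation since the walk is in a bounded region). By the OST, E[X_τ] = E[X_0] = 10. Equivalently: E[X_τ] = 27 · P(hit 27 first) + 0 · P(hit 0 first) = 27 · (10/27) = 10.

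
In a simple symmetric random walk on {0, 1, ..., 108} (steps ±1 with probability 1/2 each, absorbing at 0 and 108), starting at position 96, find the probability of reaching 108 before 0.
P(hit 108 before 0) = 96/108 = 8/9

Let u_k = P(hit 108 before 0 | start at k). Then u_0 = 0, u_108 = 1, and u_k = u_{k-1}/2 + u_{k+1}/2 for 1 ≤ k ≤ 107. This harmonic recurrence is solved by u_k = k/108, giving u_96 = 96/108 = 8/9.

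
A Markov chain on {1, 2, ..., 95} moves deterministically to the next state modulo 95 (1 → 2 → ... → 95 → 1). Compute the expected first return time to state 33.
E[T_33 | X_0 = 33] = 95

The chain cycles deterministically, so starting at state 33 it returns in exactly 95 steps. Equivalently, the stationary distribution is uniform π_j = 1/95 for every state j, so by Kac's formula E[T_33] = 1/π_33 = 95.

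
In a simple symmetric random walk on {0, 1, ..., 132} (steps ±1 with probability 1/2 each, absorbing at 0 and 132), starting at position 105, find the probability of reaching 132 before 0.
P(hit 132 before 0) = 105/132 = 35/44

Let u_k = P(hit 132 before 0 | start at k). Then u_0 = 0, u_132 = 1, and u_k = u_{k-1}/2 + u_{k+1}/2 for 1 ≤ k ≤ 131. This harmonic recurrence is solved by u_k = k/132, giving u_105 = 105/132 = 35/44.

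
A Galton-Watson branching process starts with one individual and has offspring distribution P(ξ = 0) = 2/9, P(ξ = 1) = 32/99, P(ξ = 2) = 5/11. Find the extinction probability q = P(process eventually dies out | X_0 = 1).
q = 22/45

The pgf is f(s) = 2/9 + 32/99·s + 5/11·s². The extinction probability q is the smallest fixed point of f in [0, 1]. Setting s = f(s):
  5/11·s² + (32/99 − 1)·s + 2/9 = 0
  5/11·s² − (2/9 + 5/11)·s + 2/9 = 0
which factors as (s − 1)·(5/11·s − 2/9) = 0, giving roots s = 1 and s = (2/9)/(5/11) = 22/45.
Mean offspring μ = 32/99 + 2·5/11 = 122/99 > 1 (supercritical), so q < 1. The extinction probability is the smaller root: q = (2/9)/(5/11) = 22/45.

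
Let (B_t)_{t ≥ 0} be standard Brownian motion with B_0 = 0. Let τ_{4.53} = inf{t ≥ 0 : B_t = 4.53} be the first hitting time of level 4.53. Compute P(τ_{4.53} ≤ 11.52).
P(τ_{4.53} ≤ 11.52) = 2(1 − Φ(4.53/√11.52)) = 2(1 − Φ(1.3347)) ≈ 0.1820

By the reflection principle for standard BM, P(τ_b ≤ t) = 2 · P(B_t ≥ b). Since B_t ~ N(0, t), P(B_t ≥ 4.53) = 1 − Φ(4.53/√t) = 1 − Φ(4.53/√11.52) = 1 − Φ(1.3347) ≈ 0.09099. Doubling: P(τ_{4.53} ≤ 11.52) ≈ 2 · 0.09099 = 0.18198 ≈ 0.1820.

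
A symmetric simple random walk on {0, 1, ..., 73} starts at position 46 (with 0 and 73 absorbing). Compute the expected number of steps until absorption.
E[τ | X_0 = 46] = 1242

Let v_k = E[τ | X_0 = k]. Boundary: v_0 = v_73 = 0. Recurrence: v_k = 1 + (v_{k-1} + v_{k+1})/2 for 1 ≤ k ≤ 72. The particular solution to v_k − (v_{k-1} + v_{k+1})/2 = 1 is v_k = −k^2. Adding homogeneous solution A + B k and matching boundaries gives v_k = k (73 − k). Substituting k = 46: v_46 = 46 · 27 = 1242.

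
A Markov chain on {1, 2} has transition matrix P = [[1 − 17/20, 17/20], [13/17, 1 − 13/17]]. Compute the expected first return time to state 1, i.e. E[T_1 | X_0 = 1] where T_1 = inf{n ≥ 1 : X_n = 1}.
E[T_1 | X_0 = 1] = 1/π_1 = 549/260

For an irreducible recurrent Markov chain with stationary distribution π, E[T_i | X_0 = i] = 1/π_i (Kac's formula). Here π_1 = (13/17)/(17/20 + 13/17) = (13/17)/(549/340) = 260/549, so E[T_1 | X_0 = 1] = 1/π_1 = (17/20 + 13/17)/(13/17) = (549/340)/(13/17) = 549/260.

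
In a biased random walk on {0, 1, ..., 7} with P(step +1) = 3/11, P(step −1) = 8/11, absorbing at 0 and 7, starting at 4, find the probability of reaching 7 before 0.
P(hit 7 before 0) = (1 − (8/3)^4) / (1 − (8/3)^7) = 21681/418993

Let u_k denote P(reach 7 before 0 | start at k). Boundary: u_0 = 0, u_7 = 1. Recurrence: u_k = 3/11·u_{k+1} + 8/11·u_{k-1} for 1 ≤ k ≤ 6. Try u_k = A + B·r^k with r = q/p = (8/11)/(3/11) = 8/3. Substitution satisfies the recurrence; boundary conditions give:
  u_k = (1 − r^k) / (1 − r^N) = (1 − (8/3)^4) / (1 − (8/3)^7) = 21681/418993.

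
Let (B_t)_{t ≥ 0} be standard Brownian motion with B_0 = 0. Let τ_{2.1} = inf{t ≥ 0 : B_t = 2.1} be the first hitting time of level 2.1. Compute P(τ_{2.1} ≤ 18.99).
P(τ_{2.1} ≤ 18.99) = 2(1 − Φ(2.1/√18.99)) = 2(1 − Φ(0.4819)) ≈ 0.6299

By the reflection principle for standard BM, P(τ_b ≤ t) = 2 · P(B_t ≥ b). Since B_t ~ N(0, t), P(B_t ≥ 2.1) = 1 − Φ(2.1/√t) = 1 − Φ(2.1/√18.99) = 1 − Φ(0.4819) ≈ 0.31494. Doubling: P(τ_{2.1} ≤ 18.99) ≈ 2 · 0.31494 = 0.62988 ≈ 0.6299.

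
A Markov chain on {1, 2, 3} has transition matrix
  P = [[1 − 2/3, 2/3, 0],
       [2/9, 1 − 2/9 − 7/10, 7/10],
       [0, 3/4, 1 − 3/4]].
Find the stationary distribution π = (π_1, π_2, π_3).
π = (5/34, 15/34, 7/17)

This is a birth-death chain on three states, which satisfies detailed balance: π_1 · P_{12} = π_2 · P_{21} and π_2 · P_{23} = π_3 · P_{32}.
From π_1 · 2/3 = π_2 · 2/9: π_2/π_1 = (2/3)/(2/9) = 3.
From π_2 · 7/10 = π_3 · 3/4: π_3/π_2 = (7/10)/(3/4) = 14/15.
Take π_1 proportional to 1; then unnormalized π = (1, 3, 14/5). Normalize by dividing by the sum 34/5:
  π = (5/34, 15/34, 7/17).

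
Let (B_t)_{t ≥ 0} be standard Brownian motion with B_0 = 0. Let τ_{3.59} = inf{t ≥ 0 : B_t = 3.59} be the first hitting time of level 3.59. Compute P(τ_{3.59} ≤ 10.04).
P(τ_{3.59} ≤ 10.04) = 2(1 − Φ(3.59/√10.04)) = 2(1 − Φ(1.1330)) ≈ 0.2572

By the reflection principle for standard BM, P(τ_b ≤ t) = 2 · P(B_t ≥ b). Since B_t ~ N(0, t), P(B_t ≥ 3.59) = 1 − Φ(3.59/√t) = 1 − Φ(3.59/√10.04) = 1 − Φ(1.1330) ≈ 0.12861. Doubling: P(τ_{3.59} ≤ 10.04) ≈ 2 · 0.12861 = 0.25722 ≈ 0.2572.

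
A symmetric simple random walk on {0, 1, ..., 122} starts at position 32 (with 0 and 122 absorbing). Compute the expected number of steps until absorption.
E[τ | X_0 = 32] = 2880

Let v_k = E[τ | X_0 = k]. Boundary: v_0 = v_122 = 0. Recurrence: v_k = 1 + (v_{k-1} + v_{k+1})/2 for 1 ≤ k ≤ 121. The particular solution to v_k − (v_{k-1} + v_{k+1})/2 = 1 is v_k = −k^2. Adding homogeneous solution A + B k and matching boundaries gives v_k = k (122 − k). Substituting k = 32: v_32 = 32 · 90 = 2880.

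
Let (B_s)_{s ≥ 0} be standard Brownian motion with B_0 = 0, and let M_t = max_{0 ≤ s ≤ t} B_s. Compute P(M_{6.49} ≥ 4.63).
P(M_{6.49} ≥ 4.63) = 2·P(B_{6.49} ≥ 4.63) = 2(1 − Φ(4.63/√6.49)) ≈ 0.0692

By the reflection principle for Brownian motion, P(M_t ≥ a) = 2 · P(B_t ≥ a) for a ≥ 0. Since B_t ~ N(0, t), P(B_t ≥ 4.63) = 1 − Φ(4.63/√t) = 1 − Φ(4.63/√6.49) = 1 − Φ(1.8174). So
  P(M_{6.49} ≥ 4.63) = 2(1 − Φ(1.8174)) ≈ 0.0692.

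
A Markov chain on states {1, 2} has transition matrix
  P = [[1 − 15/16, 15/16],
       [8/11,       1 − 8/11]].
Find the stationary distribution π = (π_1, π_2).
π_1 = 128/293, π_2 = 165/293

Solve πP = π with π_1 + π_2 = 1. From πP = π: π_1 · (1 − 15/16) + π_2 · 8/11 = π_1 ⇒ π_2 · 8/11 = π_1 · 15/16 ⇒ π_2/π_1 = (15/16)/(8/11) = 165/128. Together with π_1 + π_2 = 1:
  π_1 = (8/11)/(15/16 + 8/11) = (8/11)/(293/176) = 128/293,
  π_2 = (15/16)/(15/16 + 8/11) = (15/16)/(293/176) = 165/293.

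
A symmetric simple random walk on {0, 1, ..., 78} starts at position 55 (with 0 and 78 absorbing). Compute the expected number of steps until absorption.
E[τ | X_0 = 55] = 1265

Let v_k = E[τ | X_0 = k]. Boundary: v_0 = v_78 = 0. Recurrence: v_k = 1 + (v_{k-1} + v_{k+1})/2 for 1 ≤ k ≤ 77. The particular solution to v_k − (v_{k-1} + v_{k+1})/2 = 1 is v_k = −k^2. Adding homogeneous solution A + B k and matching boundaries gives v_k = k (78 − k). Substituting k = 55: v_55 = 55 · 23 = 1265.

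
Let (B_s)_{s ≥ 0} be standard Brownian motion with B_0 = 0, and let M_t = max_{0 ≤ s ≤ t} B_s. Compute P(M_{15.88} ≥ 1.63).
P(M_{15.88} ≥ 1.63) = 2·P(B_{15.88} ≥ 1.63) = 2(1 − Φ(1.63/√15.88)) ≈ 0.6825

By the reflection principle for Brownian motion, P(M_t ≥ a) = 2 · P(B_t ≥ a) for a ≥ 0. Since B_t ~ N(0, t), P(B_t ≥ 1.63) = 1 − Φ(1.63/√t) = 1 − Φ(1.63/√15.88) = 1 − Φ(0.4090). So
  P(M_{15.88} ≥ 1.63) = 2(1 − Φ(0.4090)) ≈ 0.6825.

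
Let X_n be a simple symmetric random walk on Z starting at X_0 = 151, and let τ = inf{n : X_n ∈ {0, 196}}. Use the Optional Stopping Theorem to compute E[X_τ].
E[X_τ] = 151

X_n is a martingale and τ is a bounded-mean stopping time (indeed τ is finite a.s. with bounded expectation since the walk is in a bounded region). By the OST, E[X_τ] = E[X_0] = 151. Equivalently: E[X_τ] = 196 · P(hit 196 first) + 0 · P(hit 0 first) = 196 · (151/196) = 151.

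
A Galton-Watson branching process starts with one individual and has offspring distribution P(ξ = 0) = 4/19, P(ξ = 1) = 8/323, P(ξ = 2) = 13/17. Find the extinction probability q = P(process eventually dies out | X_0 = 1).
q = 68/247

The pgf is f(s) = 4/19 + 8/323·s + 13/17·s². The extinction probability q is the smallest fixed point of f in [0, 1]. Setting s = f(s):
  13/17·s² + (8/323 − 1)·s + 4/19 = 0
  13/17·s² − (4/19 + 13/17)·s + 4/19 = 0
which factors as (s − 1)·(13/17·s − 4/19) = 0, giving roots s = 1 and s = (4/19)/(13/17) = 68/247.
Mean offspring μ = 8/323 + 2·13/17 = 502/323 > 1 (supercritical), so q < 1. The extinction probability is the smaller root: q = (4/19)/(13/17) = 68/247.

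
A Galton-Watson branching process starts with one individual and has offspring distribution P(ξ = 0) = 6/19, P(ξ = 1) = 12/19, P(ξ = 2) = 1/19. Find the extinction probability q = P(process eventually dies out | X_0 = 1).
q = 1

Mean offspring μ = 0·6/19 + 1·12/19 + 2·1/19 = 14/19 ≤ 1. For μ ≤ 1 with offspring not concentrated at 1, the Galton-Watson process goes extinct almost surely, so q = 1.
(Algebraic check: The pgf is f(s) = 6/19 + 12/19·s + 1/19·s². The extinction probability q is the smallest fixed point of f in [0, 1]. Setting s = f(s):
  1/19·s² + (12/19 − 1)·s + 6/19 = 0
  1/19·s² − (6/19 + 1/19)·s + 6/19 = 0
which factors as (s − 1)·(1/19·s − 6/19) = 0, giving roots s = 1 and s = (6/19)/(1/19) = 6. Since 6 ≥ 1, the smallest root in [0, 1] is s = 1.)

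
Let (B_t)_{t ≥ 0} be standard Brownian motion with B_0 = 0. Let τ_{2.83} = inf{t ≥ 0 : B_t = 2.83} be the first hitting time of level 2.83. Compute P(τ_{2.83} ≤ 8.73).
P(τ_{2.83} ≤ 8.73) = 2(1 − Φ(2.83/√8.73)) = 2(1 − Φ(0.9578)) ≈ 0.3382

By the reflection principle for standard BM, P(τ_b ≤ t) = 2 · P(B_t ≥ b). Since B_t ~ N(0, t), P(B_t ≥ 2.83) = 1 − Φ(2.83/√t) = 1 − Φ(2.83/√8.73) = 1 − Φ(0.9578) ≈ 0.16908. Doubling: P(τ_{2.83} ≤ 8.73) ≈ 2 · 0.16908 = 0.33816 ≈ 0.3382.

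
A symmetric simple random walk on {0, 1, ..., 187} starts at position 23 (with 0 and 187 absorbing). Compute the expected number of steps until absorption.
E[τ | X_0 = 23] = 3772

Let v_k = E[τ | X_0 = k]. Boundary: v_0 = v_187 = 0. Recurrence: v_k = 1 + (v_{k-1} + v_{k+1})/2 for 1 ≤ k ≤ 186. The particular solution to v_k − (v_{k-1} + v_{k+1})/2 = 1 is v_k = −k^2. Adding homogeneous solution A + B k and matching boundaries gives v_k = k (187 − k). Substituting k = 23: v_23 = 23 · 164 = 3772.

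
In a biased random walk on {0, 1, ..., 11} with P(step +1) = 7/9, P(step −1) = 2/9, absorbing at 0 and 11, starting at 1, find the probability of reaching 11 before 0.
P(hit 11 before 0) = (1 − (2/7)^1) / (1 − (2/7)^11) = 282475249/395464939

Let u_k denote P(reach 11 before 0 | start at k). Boundary: u_0 = 0, u_11 = 1. Recurrence: u_k = 7/9·u_{k+1} + 2/9·u_{k-1} for 1 ≤ k ≤ 10. Try u_k = A + B·r^k with r = q/p = (2/9)/(7/9) = 2/7. Substitution satisfies the recurrence; boundary conditions give:
  u_k = (1 − r^k) / (1 − r^N) = (1 − (2/7)^1) / (1 − (2/7)^11) = 282475249/395464939.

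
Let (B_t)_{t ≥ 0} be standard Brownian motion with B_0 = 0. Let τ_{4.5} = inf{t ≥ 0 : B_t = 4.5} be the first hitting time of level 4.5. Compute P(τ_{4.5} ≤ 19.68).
P(τ_{4.5} ≤ 19.68) = 2(1 − Φ(4.5/√19.68)) = 2(1 − Φ(1.0144)) ≈ 0.3104

By the reflection principle for standard BM, P(τ_b ≤ t) = 2 · P(B_t ≥ b). Since B_t ~ N(0, t), P(B_t ≥ 4.5) = 1 − Φ(4.5/√t) = 1 − Φ(4.5/√19.68) = 1 − Φ(1.0144) ≈ 0.15520. Doubling: P(τ_{4.5} ≤ 19.68) ≈ 2 · 0.15520 = 0.31040 ≈ 0.3104.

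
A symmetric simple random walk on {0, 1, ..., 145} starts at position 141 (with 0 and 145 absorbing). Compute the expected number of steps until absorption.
E[τ | X_0 = 141] = 564

Let v_k = E[τ | X_0 = k]. Boundary: v_0 = v_145 = 0. Recurrence: v_k = 1 + (v_{k-1} + v_{k+1})/2 for 1 ≤ k ≤ 144. The particular solution to v_k − (v_{k-1} + v_{k+1})/2 = 1 is v_k = −k^2. Adding homogeneous solution A + B k and matching boundaries gives v_k = k (145 − k). Substituting k = 141: v_141 = 141 · 4 = 564.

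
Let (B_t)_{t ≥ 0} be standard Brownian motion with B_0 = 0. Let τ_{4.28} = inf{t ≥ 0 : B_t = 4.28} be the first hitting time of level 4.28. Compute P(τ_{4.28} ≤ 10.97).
P(τ_{4.28} ≤ 10.97) = 2(1 − Φ(4.28/√10.97)) = 2(1 − Φ(1.2922)) ≈ 0.1963

By the reflection principle for standard BM, P(τ_b ≤ t) = 2 · P(B_t ≥ b). Since B_t ~ N(0, t), P(B_t ≥ 4.28) = 1 − Φ(4.28/√t) = 1 − Φ(4.28/√10.97) = 1 − Φ(1.2922) ≈ 0.09814. Doubling: P(τ_{4.28} ≤ 10.97) ≈ 2 · 0.09814 = 0.19628 ≈ 0.1963.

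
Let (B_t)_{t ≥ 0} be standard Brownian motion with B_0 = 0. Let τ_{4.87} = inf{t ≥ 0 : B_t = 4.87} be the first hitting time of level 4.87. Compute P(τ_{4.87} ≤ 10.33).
P(τ_{4.87} ≤ 10.33) = 2(1 − Φ(4.87/√10.33)) = 2(1 − Φ(1.5152)) ≈ 0.1297

By the reflection principle for standard BM, P(τ_b ≤ t) = 2 · P(B_t ≥ b). Since B_t ~ N(0, t), P(B_t ≥ 4.87) = 1 − Φ(4.87/√t) = 1 − Φ(4.87/√10.33) = 1 − Φ(1.5152) ≈ 0.06486. Doubling: P(τ_{4.87} ≤ 10.33) ≈ 2 · 0.06486 = 0.12972 ≈ 0.1297.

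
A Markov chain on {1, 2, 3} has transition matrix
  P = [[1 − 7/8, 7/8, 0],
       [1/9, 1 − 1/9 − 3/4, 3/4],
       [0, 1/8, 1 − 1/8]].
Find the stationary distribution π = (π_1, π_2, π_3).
π = (8/449, 63/449, 378/449)

This is a birth-death chain on three states, which satisfies detailed balance: π_1 · P_{12} = π_2 · P_{21} and π_2 · P_{23} = π_3 · P_{32}.
From π_1 · 7/8 = π_2 · 1/9: π_2/π_1 = (7/8)/(1/9) = 63/8.
From π_2 · 3/4 = π_3 · 1/8: π_3/π_2 = (3/4)/(1/8) = 6.
Take π_1 proportional to 1; then unnormalized π = (1, 63/8, 189/4). Normalize by dividing by the sum 449/8:
  π = (8/449, 63/449, 378/449).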